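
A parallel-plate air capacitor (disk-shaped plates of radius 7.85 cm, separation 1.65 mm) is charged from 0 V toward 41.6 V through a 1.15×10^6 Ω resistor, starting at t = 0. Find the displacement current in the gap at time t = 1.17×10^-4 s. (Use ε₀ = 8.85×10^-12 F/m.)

1.36×10^-5 A

C = ε₀A/d = (8.85×10^-12)(0.01936)/(1.65×10^-3) = 1.038×10^-10 F, so τ = RC = 1.194×10^-4 s.
The conduction current is I(t) = (V₀/R) e^(−t/τ), and the displacement current between the plates equals it.
t/τ = 0.9799; I_d = (41.6/1.15×10^6) · e^(−0.9799) = (3.617×10^-5)(0.3753) = 1.36×10^-5 A.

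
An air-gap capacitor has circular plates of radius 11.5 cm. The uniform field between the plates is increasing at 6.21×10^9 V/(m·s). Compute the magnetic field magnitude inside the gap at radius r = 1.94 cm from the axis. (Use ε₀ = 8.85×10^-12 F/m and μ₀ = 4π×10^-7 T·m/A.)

I_d = ε₀ dΦ_E/dt = ε₀ πR² (dE/dt) = (8.85×10^-12)(0.04155)(6.21×10^9) = 2.284×10^-3 A through the full plate area.
∮B·dl = μ₀ I_d,enc with I_d,enc = I_d r²/R² = 6.500×10^-5 A; so B = μ₀ I_d,enc/(2πr) = 6.70×10^-10 T.

6.70×10^-10 T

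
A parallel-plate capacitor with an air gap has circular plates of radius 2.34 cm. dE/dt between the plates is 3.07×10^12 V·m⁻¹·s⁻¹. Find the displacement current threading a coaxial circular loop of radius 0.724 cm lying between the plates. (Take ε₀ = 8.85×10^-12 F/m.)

4.47×10^-3 A

Through the whole plate area (πR² = 1.720×10^-3 m²), I_d = ε₀ πR² dE/dt = 0.04673 A.
Since J_d is uniform, the enclosed fraction is (r/R)² = 0.09573, giving I_d,enc = 4.47×10^-3 A.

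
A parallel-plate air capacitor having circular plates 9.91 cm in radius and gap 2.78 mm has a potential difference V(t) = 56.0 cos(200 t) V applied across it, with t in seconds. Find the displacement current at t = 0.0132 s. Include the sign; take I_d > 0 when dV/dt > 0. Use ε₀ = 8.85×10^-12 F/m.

-5.29×10^-7 A

dV/dt = (56.0)(200)·−sin(2.64) = -5385 V/s.
I_d = C dV/dt with C = ε₀A/d = (8.85×10^-12)(0.03085)/(2.78×10^-3) = 9.821×10^-11 F, so I_d = (9.821×10^-11)(-5385) = -5.29×10^-7 A.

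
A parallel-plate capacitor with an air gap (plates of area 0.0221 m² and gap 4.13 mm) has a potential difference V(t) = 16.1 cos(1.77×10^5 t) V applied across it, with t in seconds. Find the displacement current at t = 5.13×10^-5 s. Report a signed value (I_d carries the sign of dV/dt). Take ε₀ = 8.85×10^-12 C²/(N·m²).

dE/dt = (V₀ω/d)·−sin(ωt) with ωt = 9.0801 rad: (16.1)(1.77×10^5)(-0.3379)/(4.13×10^-3) = -2.332×10^8 V/(m·s).
I_d = ε₀ A dE/dt = (8.85×10^-12)(0.0221)(-2.332×10^8) = -4.56×10^-5 A.

-4.56×10^-5 A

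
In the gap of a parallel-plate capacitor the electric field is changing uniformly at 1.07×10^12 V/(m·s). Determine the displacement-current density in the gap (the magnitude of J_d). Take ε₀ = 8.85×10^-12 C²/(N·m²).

J_d = ε₀ dE/dt = (8.85×10^-12)(1.07×10^12) = 9.47 A/m².

9.47 A/m²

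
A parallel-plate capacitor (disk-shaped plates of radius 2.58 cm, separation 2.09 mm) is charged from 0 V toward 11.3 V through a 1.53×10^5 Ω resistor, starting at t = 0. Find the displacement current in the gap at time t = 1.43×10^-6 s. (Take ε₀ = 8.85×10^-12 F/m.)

With C = ε₀A/d = (8.85×10^-12)(2.091×10^-3)/(2.09×10^-3) = 8.854×10^-12 F, the time constant is τ = RC = 1.355×10^-6 s, so t/τ = 1.055 and e^(−t/τ) = 0.3482.
I_d = I_cond = (V₀/R) e^(−t/τ) = (7.386×10^-5)(0.3482) = 2.57×10^-5 A.

2.57×10^-5 A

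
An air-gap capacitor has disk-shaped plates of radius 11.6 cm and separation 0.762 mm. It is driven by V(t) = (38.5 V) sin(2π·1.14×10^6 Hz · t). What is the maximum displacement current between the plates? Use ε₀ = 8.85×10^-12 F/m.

0.135 A

(dE/dt)_max = V₀ω/d = 3.619×10^11 V/(m·s); ω = 2πf = 7.163×10^6 rad/s.
I_d,max = ε₀ A (dE/dt)_max = (8.85×10^-12)(0.04227)(3.619×10^11) = 0.135 A.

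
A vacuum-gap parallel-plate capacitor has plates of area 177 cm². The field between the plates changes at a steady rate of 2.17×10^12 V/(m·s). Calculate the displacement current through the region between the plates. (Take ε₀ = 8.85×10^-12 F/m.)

The displacement current is ε₀ times dΦ_E/dt = ε₀ A dE/dt = (8.85×10^-12)(0.0177)(2.17×10^12) = 0.340 A.

0.340 A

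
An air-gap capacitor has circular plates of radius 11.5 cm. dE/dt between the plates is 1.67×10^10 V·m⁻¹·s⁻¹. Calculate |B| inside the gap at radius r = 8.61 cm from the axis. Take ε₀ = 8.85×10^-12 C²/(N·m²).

8.00×10^-9 T

Total displacement current: I_d = ε₀(πR²)(dE/dt) = (8.85×10^-12)(0.04155)(1.67×10^10) = 6.141×10^-3 A.
∮B·dl = μ₀ I_d,enc with I_d,enc = I_d r²/R² = 3.442×10^-3 A; so B = μ₀ I_d,enc/(2πr) = 8.00×10^-9 T.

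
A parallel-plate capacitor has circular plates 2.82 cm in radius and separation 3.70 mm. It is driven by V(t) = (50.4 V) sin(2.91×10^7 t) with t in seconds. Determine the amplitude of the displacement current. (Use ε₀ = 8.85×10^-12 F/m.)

8.76×10^-3 A

The displacement current equals the conduction current C dV/dt, which peaks at C V₀ ω.
With C = ε₀A/d = (8.85×10^-12)(2.498×10^-3)/(3.70×10^-3) = 5.975×10^-12 F and ω = 2.91×10^7 rad/s, I_d,max = (5.975×10^-12)(50.4)(2.91×10^7) = 8.76×10^-3 A.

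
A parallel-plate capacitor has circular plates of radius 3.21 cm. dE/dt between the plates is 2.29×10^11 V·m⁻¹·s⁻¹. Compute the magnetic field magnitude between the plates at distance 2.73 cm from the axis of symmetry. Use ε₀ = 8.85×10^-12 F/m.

Through the whole plate area (πR² = 3.237×10^-3 m²), I_d = ε₀ πR² dE/dt = 6.560×10^-3 A.
For r < R the Ampère–Maxwell law gives B(2πr) = μ₀ I_d (r²/R²), so B = μ₀ I_d r/(2πR²) = (4π×10^-7)(6.560×10^-3)(0.0273)/(2π·0.0321²) = 3.48×10^-8 T.

3.48×10^-8 T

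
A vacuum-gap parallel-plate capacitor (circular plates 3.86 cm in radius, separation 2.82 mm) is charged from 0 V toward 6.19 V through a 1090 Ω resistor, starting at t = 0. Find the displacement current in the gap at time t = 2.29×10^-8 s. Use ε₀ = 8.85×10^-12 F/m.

C = ε₀A/d = (8.85×10^-12)(4.681×10^-3)/(2.82×10^-3) = 1.469×10^-11 F and τ = RC = 1.601×10^-8 s. I_d in the gap equals the RC charging current.
I_d(t) = (V₀/R) e^(−t/τ) = 5.679×10^-3 · e^(−1.430) = 1.36×10^-3 A.

1.36×10^-3 A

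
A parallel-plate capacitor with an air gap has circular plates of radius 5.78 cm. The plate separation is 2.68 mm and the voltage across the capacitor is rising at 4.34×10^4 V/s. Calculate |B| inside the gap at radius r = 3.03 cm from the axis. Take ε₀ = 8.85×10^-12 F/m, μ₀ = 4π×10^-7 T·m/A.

With E = V/d, dE/dt = 1.619×10^7 V/(m·s) and πR² = 0.01050 m², giving I_d = ε₀ πR² dE/dt = 1.504×10^-6 A.
∮B·dl = μ₀ I_d,enc with I_d,enc = I_d r²/R² = 4.133×10^-7 A; so B = μ₀ I_d,enc/(2πr) = 2.73×10^-12 T.

2.73×10^-12 T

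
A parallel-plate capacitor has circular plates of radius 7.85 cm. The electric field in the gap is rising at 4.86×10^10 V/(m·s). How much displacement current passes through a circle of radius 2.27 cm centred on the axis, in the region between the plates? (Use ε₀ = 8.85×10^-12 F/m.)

Total displacement current: I_d = ε₀(πR²)(dE/dt) = (8.85×10^-12)(0.01936)(4.86×10^10) = 8.327×10^-3 A.
Through an area πr² the displacement current is I_d·(πr²/πR²) = I_d (r/R)² = 6.96×10^-4 A.

6.96×10^-4 A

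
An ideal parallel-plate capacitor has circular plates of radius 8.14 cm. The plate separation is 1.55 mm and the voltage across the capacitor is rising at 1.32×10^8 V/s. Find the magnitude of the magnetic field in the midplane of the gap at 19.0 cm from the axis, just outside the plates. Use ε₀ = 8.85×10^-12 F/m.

1.65×10^-8 T

dE/dt = (dV/dt)/d = 8.516×10^10 V/(m·s); I_d = ε₀(πR²)(dE/dt) = (8.85×10^-12)(0.02082)(8.516×10^10) = 0.01569 A.
For r ≥ R the full I_d is enclosed: B = μ₀ I_d/(2πr) = (4π×10^-7)(0.01569)/(2π·0.190) = 1.65×10^-8 T.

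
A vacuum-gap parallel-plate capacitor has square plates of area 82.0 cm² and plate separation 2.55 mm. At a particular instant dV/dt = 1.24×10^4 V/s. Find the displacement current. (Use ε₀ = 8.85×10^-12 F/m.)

3.53×10^-7 A

The displacement current equals the charging current C dV/dt. With C = ε₀A/d = (8.85×10^-12)(8.20×10^-3)/(2.55×10^-3) = 2.846×10^-11 F, I_d = (2.846×10^-11)(1.24×10^4) = 3.53×10^-7 A.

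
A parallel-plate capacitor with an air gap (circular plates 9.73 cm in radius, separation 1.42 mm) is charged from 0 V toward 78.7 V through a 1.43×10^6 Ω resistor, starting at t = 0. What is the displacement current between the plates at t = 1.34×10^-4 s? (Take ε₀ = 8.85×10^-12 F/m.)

C = ε₀A/d = (8.85×10^-12)(0.02974)/(1.42×10^-3) = 1.854×10^-10 F and τ = RC = 2.651×10^-4 s. I_d in the gap equals the RC charging current.
I_d(t) = (V₀/R) e^(−t/τ) = 5.503×10^-5 · e^(−0.5055) = 3.32×10^-5 A.

3.32×10^-5 A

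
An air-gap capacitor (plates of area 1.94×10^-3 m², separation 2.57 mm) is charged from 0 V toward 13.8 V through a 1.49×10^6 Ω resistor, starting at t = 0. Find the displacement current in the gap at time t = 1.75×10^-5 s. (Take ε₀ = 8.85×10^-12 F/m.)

With C = ε₀A/d = (8.85×10^-12)(1.94×10^-3)/(2.57×10^-3) = 6.681×10^-12 F, the time constant is τ = RC = 9.955×10^-6 s, so t/τ = 1.758 and e^(−t/τ) = 0.1724.
I_d = I_cond = (V₀/R) e^(−t/τ) = (9.262×10^-6)(0.1724) = 1.60×10^-6 A.

1.60×10^-6 A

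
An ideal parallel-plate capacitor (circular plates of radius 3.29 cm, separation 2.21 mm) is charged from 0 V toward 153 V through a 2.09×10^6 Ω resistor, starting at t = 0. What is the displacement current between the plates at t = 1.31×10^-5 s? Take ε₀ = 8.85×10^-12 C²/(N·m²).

4.62×10^-5 A

C = ε₀A/d = (8.85×10^-12)(3.400×10^-3)/(2.21×10^-3) = 1.362×10^-11 F and τ = RC = 2.847×10^-5 s. I_d in the gap equals the RC charging current.
I_d(t) = (V₀/R) e^(−t/τ) = 7.321×10^-5 · e^(−0.4601) = 4.62×10^-5 A.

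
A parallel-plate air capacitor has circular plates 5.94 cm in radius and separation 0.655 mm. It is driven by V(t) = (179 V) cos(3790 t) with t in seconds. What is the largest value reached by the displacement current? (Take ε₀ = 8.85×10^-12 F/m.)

(dE/dt)_max = V₀ω/d = 1.036×10^9 V/(m·s); ω = 3790 rad/s.
I_d,max = ε₀ A (dE/dt)_max = (8.85×10^-12)(0.01108)(1.036×10^9) = 1.02×10^-4 A.

1.02×10^-4 A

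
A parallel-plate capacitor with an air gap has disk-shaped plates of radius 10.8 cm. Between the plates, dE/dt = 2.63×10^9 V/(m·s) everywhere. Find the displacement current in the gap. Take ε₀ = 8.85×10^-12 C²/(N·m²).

With a uniform field, Φ_E = EA, so I_d = ε₀ A dE/dt = 8.53×10^-4 A.

8.53×10^-4 A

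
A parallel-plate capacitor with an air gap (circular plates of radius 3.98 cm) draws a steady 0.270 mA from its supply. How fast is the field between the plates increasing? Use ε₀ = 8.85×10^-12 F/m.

6.13×10^9 V/(m·s)

Charge continuity gives I_d = I = 2.70×10^-4 A between the plates.
Inverting I_d = ε₀ A dE/dt gives dE/dt = 2.70×10^-4 / (8.85×10^-12 · 4.976×10^-3) = 6.13×10^9 V/(m·s).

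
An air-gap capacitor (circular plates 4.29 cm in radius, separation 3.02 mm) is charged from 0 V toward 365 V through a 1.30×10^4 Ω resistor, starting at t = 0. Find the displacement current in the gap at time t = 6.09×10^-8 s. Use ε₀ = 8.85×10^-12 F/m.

0.0213 A

C = ε₀A/d = (8.85×10^-12)(5.782×10^-3)/(3.02×10^-3) = 1.694×10^-11 F and τ = RC = 2.202×10^-7 s. I_d in the gap equals the RC charging current.
I_d(t) = (V₀/R) e^(−t/τ) = 0.02808 · e^(−0.2766) = 0.0213 A.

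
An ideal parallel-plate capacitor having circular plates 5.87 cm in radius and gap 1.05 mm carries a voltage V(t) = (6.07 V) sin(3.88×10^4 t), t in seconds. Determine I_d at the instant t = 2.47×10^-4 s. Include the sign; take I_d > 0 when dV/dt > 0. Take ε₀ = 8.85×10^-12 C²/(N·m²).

-2.12×10^-5 A

dV/dt = (6.07)(3.88×10^4)·cos(9.5836) = -2.326×10^5 V/s.
I_d = C dV/dt with C = ε₀A/d = (8.85×10^-12)(0.01082)/(1.05×10^-3) = 9.120×10^-11 F, so I_d = (9.120×10^-11)(-2.326×10^5) = -2.12×10^-5 A.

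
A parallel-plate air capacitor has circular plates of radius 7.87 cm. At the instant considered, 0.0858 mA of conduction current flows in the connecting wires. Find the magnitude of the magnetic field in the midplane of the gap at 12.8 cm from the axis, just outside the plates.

Between the plates the displacement current equals the wire current: I_d = 0.0858 mA = 8.58×10^-5 A.
With r > R the enclosed displacement current is the full I_d; B = μ₀ I_d / (2πr) = 1.34×10^-10 T.

1.34×10^-10 T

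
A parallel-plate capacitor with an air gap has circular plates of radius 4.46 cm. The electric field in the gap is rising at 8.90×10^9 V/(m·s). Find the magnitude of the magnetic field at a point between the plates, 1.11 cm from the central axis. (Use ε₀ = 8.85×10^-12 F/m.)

5.49×10^-10 T

I_d = ε₀ dΦ_E/dt = ε₀ πR² (dE/dt) = (8.85×10^-12)(6.249×10^-3)(8.90×10^9) = 4.922×10^-4 A through the full plate area.
For r < R the Ampère–Maxwell law gives B(2πr) = μ₀ I_d (r²/R²), so B = μ₀ I_d r/(2πR²) = (4π×10^-7)(4.922×10^-4)(0.0111)/(2π·0.0446²) = 5.49×10^-10 T.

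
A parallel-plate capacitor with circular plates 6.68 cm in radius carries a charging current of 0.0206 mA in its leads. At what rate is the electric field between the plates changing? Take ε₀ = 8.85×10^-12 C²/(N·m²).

1.66×10^8 V/(m·s)

By continuity, I_d in the gap equals the 0.0206 mA flowing in the wire.
Then dE/dt = I_d/(ε₀A) = 1.66×10^8 V/(m·s).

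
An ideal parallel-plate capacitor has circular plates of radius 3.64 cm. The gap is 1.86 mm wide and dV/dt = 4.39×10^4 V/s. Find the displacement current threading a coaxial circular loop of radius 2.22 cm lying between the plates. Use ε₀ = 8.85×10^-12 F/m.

With E = V/d, dE/dt = 2.360×10^7 V/(m·s) and πR² = 4.162×10^-3 m², giving I_d = ε₀ πR² dE/dt = 8.693×10^-7 A.
Through an area πr² the displacement current is I_d·(πr²/πR²) = I_d (r/R)² = 3.23×10^-7 A.

3.23×10^-7 A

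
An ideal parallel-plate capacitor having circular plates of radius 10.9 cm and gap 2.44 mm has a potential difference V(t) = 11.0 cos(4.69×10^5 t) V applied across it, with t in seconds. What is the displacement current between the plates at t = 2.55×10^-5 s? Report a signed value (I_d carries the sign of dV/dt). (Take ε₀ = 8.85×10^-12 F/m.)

3.98×10^-4 A

dE/dt = (V₀ω/d)·−sin(ωt) with ωt = 11.9595 rad: (11.0)(4.69×10^5)(0.5703)/(2.44×10^-3) = 1.206×10^9 V/(m·s).
I_d = ε₀ A dE/dt = (8.85×10^-12)(0.03733)(1.206×10^9) = 3.98×10^-4 A.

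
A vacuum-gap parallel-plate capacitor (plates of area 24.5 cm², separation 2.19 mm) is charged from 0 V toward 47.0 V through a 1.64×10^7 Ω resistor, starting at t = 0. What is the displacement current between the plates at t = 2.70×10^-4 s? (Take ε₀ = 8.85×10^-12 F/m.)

C = ε₀A/d = (8.85×10^-12)(2.45×10^-3)/(2.19×10^-3) = 9.901×10^-12 F, so τ = RC = 1.624×10^-4 s.
The conduction current is I(t) = (V₀/R) e^(−t/τ), and the displacement current between the plates equals it.
t/τ = 1.663; I_d = (47.0/1.64×10^7) · e^(−1.663) = (2.866×10^-6)(0.1896) = 5.43×10^-7 A.

5.43×10^-7 A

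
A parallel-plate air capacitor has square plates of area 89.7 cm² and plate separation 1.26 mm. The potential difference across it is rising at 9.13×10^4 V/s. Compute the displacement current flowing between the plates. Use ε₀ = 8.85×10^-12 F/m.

E = V/d so dE/dt = (dV/dt)/d = 7.246×10^7 V/(m·s), and I_d = ε₀ A dE/dt = (8.85×10^-12)(8.97×10^-3)(7.246×10^7) = 5.75×10^-6 A.

5.75×10^-6 A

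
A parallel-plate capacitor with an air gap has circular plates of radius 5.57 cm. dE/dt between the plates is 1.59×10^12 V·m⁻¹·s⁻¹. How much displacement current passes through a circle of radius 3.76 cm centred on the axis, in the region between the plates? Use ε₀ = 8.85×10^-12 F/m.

I_d = ε₀ dΦ_E/dt = ε₀ πR² (dE/dt) = (8.85×10^-12)(9.747×10^-3)(1.59×10^12) = 0.1372 A through the full plate area.
Through an area πr² the displacement current is I_d·(πr²/πR²) = I_d (r/R)² = 0.0625 A.

0.0625 A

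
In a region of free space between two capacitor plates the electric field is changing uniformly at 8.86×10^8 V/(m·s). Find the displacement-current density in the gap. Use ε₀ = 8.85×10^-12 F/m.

7.84×10^-3 A/m²

The displacement-current density is ε₀ ∂E/∂t = (8.85×10^-12)(8.86×10^8) = 7.84×10^-3 A/m².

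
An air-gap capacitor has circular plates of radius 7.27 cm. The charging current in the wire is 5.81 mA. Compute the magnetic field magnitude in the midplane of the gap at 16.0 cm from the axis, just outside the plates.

No conduction current crosses the gap, so I_d there equals the 5.81×10^-3 A in the leads.
With r > R the enclosed displacement current is the full I_d; B = μ₀ I_d / (2πr) = 7.26×10^-9 T.

7.26×10^-9 T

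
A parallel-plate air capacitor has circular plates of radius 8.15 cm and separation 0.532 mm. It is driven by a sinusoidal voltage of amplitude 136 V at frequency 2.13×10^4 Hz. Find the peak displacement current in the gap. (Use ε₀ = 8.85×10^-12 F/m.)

The displacement current equals the conduction current C dV/dt, which peaks at C V₀ ω.
With C = ε₀A/d = (8.85×10^-12)(0.02087)/(5.32×10^-4) = 3.472×10^-10 F and ω = 2πf = 1.338×10^5 rad/s, I_d,max = (3.472×10^-10)(136)(1.338×10^5) = 6.32×10^-3 A.

6.32×10^-3 A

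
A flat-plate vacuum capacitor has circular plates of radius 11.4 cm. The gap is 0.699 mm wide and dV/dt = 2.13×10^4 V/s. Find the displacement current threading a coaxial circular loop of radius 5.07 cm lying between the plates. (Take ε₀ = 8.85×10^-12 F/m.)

2.18×10^-6 A

dE/dt = (dV/dt)/d = 3.047×10^7 V/(m·s); I_d = ε₀(πR²)(dE/dt) = (8.85×10^-12)(0.04083)(3.047×10^7) = 1.101×10^-5 A.
Through an area πr² the displacement current is I_d·(πr²/πR²) = I_d (r/R)² = 2.18×10^-6 A.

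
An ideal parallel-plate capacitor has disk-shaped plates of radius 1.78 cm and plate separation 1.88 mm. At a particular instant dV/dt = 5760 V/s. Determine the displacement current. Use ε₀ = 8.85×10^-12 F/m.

2.70×10^-8 A

E = V/d so dE/dt = (dV/dt)/d = 3.064×10^6 V/(m·s), and I_d = ε₀ A dE/dt = (8.85×10^-12)(9.954×10^-4)(3.064×10^6) = 2.70×10^-8 A.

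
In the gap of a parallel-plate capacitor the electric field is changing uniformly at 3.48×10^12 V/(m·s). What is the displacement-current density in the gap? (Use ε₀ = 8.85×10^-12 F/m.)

30.8 A/m²

The displacement-current density is ε₀ ∂E/∂t = (8.85×10^-12)(3.48×10^12) = 30.8 A/m².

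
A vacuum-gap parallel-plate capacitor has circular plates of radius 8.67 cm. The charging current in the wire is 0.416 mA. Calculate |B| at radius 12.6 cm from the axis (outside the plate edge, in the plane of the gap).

6.60×10^-10 T

By continuity the displacement current in the gap matches the conduction current: I_d = 4.16×10^-4 A.
For r ≥ R the full I_d is enclosed: B = μ₀ I_d/(2πr) = (4π×10^-7)(4.16×10^-4)/(2π·0.126) = 6.60×10^-10 T.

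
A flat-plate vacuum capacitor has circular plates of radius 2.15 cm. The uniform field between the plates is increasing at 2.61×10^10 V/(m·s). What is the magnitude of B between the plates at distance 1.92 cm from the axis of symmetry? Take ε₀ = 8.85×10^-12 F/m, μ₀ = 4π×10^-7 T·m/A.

2.79×10^-9 T

Through the whole plate area (πR² = 1.452×10^-3 m²), I_d = ε₀ πR² dE/dt = 3.354×10^-4 A.
An Ampèrian loop of radius r encloses a fraction (r/R)² of I_d. Then B·2πr = μ₀ I_d (r/R)², giving B = μ₀ I_d r/(2πR²) = 2.79×10^-9 T.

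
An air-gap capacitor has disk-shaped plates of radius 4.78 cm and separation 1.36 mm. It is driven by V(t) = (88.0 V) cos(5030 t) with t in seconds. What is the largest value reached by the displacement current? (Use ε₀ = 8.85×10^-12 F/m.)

The displacement current equals the conduction current C dV/dt, which peaks at C V₀ ω.
With C = ε₀A/d = (8.85×10^-12)(7.178×10^-3)/(1.36×10^-3) = 4.671×10^-11 F and ω = 5030 rad/s, I_d,max = (4.671×10^-11)(88.0)(5030) = 2.07×10^-5 A.

2.07×10^-5 A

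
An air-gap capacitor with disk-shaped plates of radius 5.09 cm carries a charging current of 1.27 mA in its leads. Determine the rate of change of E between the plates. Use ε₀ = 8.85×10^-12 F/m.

By continuity, I_d in the gap equals the 1.27 mA flowing in the wire.
Then dE/dt = I_d/(ε₀A) = 1.76×10^10 V/(m·s).

1.76×10^10 V/(m·s)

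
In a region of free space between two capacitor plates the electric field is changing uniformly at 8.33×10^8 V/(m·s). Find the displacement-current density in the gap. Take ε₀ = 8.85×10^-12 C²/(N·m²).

The displacement-current density is ε₀ ∂E/∂t = (8.85×10^-12)(8.33×10^8) = 7.37×10^-3 A/m².

7.37×10^-3 A/m²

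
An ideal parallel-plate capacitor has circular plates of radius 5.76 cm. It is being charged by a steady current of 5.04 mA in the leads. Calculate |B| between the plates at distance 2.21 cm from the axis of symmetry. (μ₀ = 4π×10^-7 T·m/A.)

By continuity the displacement current in the gap matches the conduction current: I_d = 5.04×10^-3 A.
An Ampèrian loop of radius r encloses a fraction (r/R)² of I_d. Then B·2πr = μ₀ I_d (r/R)², giving B = μ₀ I_d r/(2πR²) = 6.71×10^-9 T.

6.71×10^-9 T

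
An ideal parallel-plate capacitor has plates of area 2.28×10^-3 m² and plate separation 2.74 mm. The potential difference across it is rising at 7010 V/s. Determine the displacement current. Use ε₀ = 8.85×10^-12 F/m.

5.16×10^-8 A

The field between the plates is E = V/d, so dE/dt = (7010)/(2.74×10^-3 m) = 2.558×10^6 V/(m·s).
I_d = ε₀ A (dE/dt) = (8.85×10^-12)(2.28×10^-3)(2.558×10^6) = 5.16×10^-8 A.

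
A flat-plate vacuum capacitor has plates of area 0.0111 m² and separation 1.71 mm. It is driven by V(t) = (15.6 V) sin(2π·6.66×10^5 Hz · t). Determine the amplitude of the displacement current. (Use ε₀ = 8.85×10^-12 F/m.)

(dE/dt)_max = V₀ω/d = 3.818×10^10 V/(m·s); ω = 2πf = 4.185×10^6 rad/s.
I_d,max = ε₀ A (dE/dt)_max = (8.85×10^-12)(0.0111)(3.818×10^10) = 3.75×10^-3 A.

3.75×10^-3 A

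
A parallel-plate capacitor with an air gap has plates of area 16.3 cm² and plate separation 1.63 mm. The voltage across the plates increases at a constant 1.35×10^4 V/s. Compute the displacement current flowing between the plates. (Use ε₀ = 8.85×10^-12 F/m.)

1.19×10^-7 A

The field between the plates is E = V/d, so dE/dt = (1.35×10^4)/(1.63×10^-3 m) = 8.282×10^6 V/(m·s).
I_d = ε₀ A (dE/dt) = (8.85×10^-12)(1.63×10^-3)(8.282×10^6) = 1.19×10^-7 A.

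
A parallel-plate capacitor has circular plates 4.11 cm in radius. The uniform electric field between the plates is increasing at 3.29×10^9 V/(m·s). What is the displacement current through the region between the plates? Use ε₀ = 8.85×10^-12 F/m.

1.55×10^-4 A

I_d = ε₀ A (dE/dt) = (8.85×10^-12)(5.307×10^-3 m²)(3.29×10^9) = 1.55×10^-4 A.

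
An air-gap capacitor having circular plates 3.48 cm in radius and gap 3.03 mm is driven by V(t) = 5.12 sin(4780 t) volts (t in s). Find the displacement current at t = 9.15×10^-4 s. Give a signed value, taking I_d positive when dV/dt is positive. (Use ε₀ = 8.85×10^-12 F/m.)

-9.04×10^-8 A

dE/dt = (V₀ω/d)·cos(ωt) with ωt = 4.3737 rad: (5.12)(4780)(-0.3323)/(3.03×10^-3) = -2.684×10^6 V/(m·s).
I_d = ε₀ A dE/dt = (8.85×10^-12)(3.805×10^-3)(-2.684×10^6) = -9.04×10^-8 A.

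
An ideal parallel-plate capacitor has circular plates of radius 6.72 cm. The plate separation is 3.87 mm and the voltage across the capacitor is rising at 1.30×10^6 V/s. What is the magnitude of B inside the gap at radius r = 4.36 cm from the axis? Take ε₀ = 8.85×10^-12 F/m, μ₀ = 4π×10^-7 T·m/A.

With E = V/d, dE/dt = 3.359×10^8 V/(m·s) and πR² = 0.01419 m², giving I_d = ε₀ πR² dE/dt = 4.218×10^-5 A.
An Ampèrian loop of radius r encloses a fraction (r/R)² of I_d. Then B·2πr = μ₀ I_d (r/R)², giving B = μ₀ I_d r/(2πR²) = 8.14×10^-11 T.

8.14×10^-11 T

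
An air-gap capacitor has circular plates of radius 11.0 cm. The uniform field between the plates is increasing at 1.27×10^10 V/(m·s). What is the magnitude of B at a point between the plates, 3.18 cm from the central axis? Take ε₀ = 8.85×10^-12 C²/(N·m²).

2.25×10^-9 T

I_d = ε₀ dΦ_E/dt = ε₀ πR² (dE/dt) = (8.85×10^-12)(0.03801)(1.27×10^10) = 4.272×10^-3 A through the full plate area.
For r < R the Ampère–Maxwell law gives B(2πr) = μ₀ I_d (r²/R²), so B = μ₀ I_d r/(2πR²) = (4π×10^-7)(4.272×10^-3)(0.0318)/(2π·0.110²) = 2.25×10^-9 T.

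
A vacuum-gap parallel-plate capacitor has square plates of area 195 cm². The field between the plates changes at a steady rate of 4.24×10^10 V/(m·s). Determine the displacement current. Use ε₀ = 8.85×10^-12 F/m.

7.32×10^-3 A

I_d = ε₀ A (dE/dt) = (8.85×10^-12)(0.0195 m²)(4.24×10^10) = 7.32×10^-3 A.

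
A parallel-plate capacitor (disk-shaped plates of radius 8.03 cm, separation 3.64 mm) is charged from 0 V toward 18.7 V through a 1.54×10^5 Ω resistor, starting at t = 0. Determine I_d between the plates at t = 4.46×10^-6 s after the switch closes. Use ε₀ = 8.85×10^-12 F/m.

6.74×10^-5 A

With C = ε₀A/d = (8.85×10^-12)(0.02026)/(3.64×10^-3) = 4.926×10^-11 F, the time constant is τ = RC = 7.586×10^-6 s, so t/τ = 0.5879 and e^(−t/τ) = 0.5555.
I_d = I_cond = (V₀/R) e^(−t/τ) = (1.214×10^-4)(0.5555) = 6.74×10^-5 A.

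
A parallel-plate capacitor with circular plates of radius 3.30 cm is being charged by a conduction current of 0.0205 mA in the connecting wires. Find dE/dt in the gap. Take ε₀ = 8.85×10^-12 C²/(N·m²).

6.77×10^8 V/(m·s)

Charge continuity gives I_d = I = 2.05×10^-5 A between the plates.
Since I_d = ε₀ A dE/dt, dE/dt = I_d/(ε₀A) = (2.05×10^-5)/((8.85×10^-12)(3.421×10^-3)) = 6.77×10^8 V/(m·s).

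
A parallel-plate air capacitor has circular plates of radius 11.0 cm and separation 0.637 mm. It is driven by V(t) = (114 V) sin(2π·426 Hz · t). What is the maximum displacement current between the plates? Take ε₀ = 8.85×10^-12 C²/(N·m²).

1.61×10^-4 A

(dE/dt)_max = V₀ω/d = 4.791×10^8 V/(m·s); ω = 2πf = 2677 rad/s.
I_d,max = ε₀ A (dE/dt)_max = (8.85×10^-12)(0.03801)(4.791×10^8) = 1.61×10^-4 A.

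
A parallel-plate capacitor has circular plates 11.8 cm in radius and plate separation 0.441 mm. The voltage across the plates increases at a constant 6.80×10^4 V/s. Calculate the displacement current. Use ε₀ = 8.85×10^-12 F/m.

5.97×10^-5 A

The displacement current equals the charging current C dV/dt. With C = ε₀A/d = (8.85×10^-12)(0.04374)/(4.41×10^-4) = 8.778×10^-10 F, I_d = (8.778×10^-10)(6.80×10^4) = 5.97×10^-5 A.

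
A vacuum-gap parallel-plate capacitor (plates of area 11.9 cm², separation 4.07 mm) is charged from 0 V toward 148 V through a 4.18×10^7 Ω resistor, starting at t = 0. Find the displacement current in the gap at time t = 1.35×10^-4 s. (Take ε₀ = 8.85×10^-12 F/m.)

1.02×10^-6 A

C = ε₀A/d = (8.85×10^-12)(1.19×10^-3)/(4.07×10^-3) = 2.588×10^-12 F, so τ = RC = 1.082×10^-4 s.
The conduction current is I(t) = (V₀/R) e^(−t/τ), and the displacement current between the plates equals it.
t/τ = 1.248; I_d = (148/4.18×10^7) · e^(−1.248) = (3.541×10^-6)(0.2871) = 1.02×10^-6 A.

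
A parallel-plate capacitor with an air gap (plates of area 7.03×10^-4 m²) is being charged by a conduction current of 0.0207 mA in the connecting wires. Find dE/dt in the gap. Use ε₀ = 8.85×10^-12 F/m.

3.33×10^9 V/(m·s)

By continuity, I_d in the gap equals the 0.0207 mA flowing in the wire.
Inverting I_d = ε₀ A dE/dt gives dE/dt = 2.07×10^-5 / (8.85×10^-12 · 7.03×10^-4) = 3.33×10^9 V/(m·s).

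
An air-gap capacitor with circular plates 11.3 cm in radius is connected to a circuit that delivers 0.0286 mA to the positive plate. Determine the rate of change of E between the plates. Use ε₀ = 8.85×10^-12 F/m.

Charge continuity gives I_d = I = 2.86×10^-5 A between the plates.
Inverting I_d = ε₀ A dE/dt gives dE/dt = 2.86×10^-5 / (8.85×10^-12 · 0.04011) = 8.06×10^7 V/(m·s).

8.06×10^7 V/(m·s)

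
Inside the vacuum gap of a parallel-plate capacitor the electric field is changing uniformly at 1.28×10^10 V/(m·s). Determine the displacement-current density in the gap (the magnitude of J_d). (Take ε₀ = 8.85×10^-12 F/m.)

0.113 A/m²

J_d = ε₀ ∂E/∂t, so J_d = 0.113 A/m².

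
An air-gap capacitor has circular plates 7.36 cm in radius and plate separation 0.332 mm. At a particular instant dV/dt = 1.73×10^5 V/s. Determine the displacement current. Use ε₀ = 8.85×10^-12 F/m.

7.85×10^-5 A

C = ε₀A/d = (8.85×10^-12)(0.01702)/(3.32×10^-4) = 4.537×10^-10 F.
I_d = C dV/dt = (4.537×10^-10)(1.73×10^5) = 7.85×10^-5 A.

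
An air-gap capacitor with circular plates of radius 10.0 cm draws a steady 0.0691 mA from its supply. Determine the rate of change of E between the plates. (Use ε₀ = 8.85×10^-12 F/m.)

Charge continuity gives I_d = I = 6.91×10^-5 A between the plates.
Inverting I_d = ε₀ A dE/dt gives dE/dt = 6.91×10^-5 / (8.85×10^-12 · 0.03142) = 2.49×10^8 V/(m·s).

2.49×10^8 V/(m·s)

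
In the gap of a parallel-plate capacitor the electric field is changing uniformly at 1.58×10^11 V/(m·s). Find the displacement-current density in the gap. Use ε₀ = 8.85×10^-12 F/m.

J_d = ε₀ dE/dt = (8.85×10^-12)(1.58×10^11) = 1.40 A/m².

1.40 A/m²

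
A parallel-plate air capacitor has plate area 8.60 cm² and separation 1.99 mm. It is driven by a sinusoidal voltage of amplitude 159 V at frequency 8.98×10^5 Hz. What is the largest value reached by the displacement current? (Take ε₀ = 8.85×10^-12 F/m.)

3.43×10^-3 A

The displacement current equals the conduction current C dV/dt, which peaks at C V₀ ω.
With C = ε₀A/d = (8.85×10^-12)(8.60×10^-4)/(1.99×10^-3) = 3.825×10^-12 F and ω = 2πf = 5.642×10^6 rad/s, I_d,max = (3.825×10^-12)(159)(5.642×10^6) = 3.43×10^-3 A.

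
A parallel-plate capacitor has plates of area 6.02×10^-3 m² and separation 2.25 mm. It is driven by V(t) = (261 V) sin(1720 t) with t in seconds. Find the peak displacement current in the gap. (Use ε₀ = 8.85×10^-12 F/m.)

The displacement current equals the conduction current C dV/dt, which peaks at C V₀ ω.
With C = ε₀A/d = (8.85×10^-12)(6.02×10^-3)/(2.25×10^-3) = 2.368×10^-11 F and ω = 1720 rad/s, I_d,max = (2.368×10^-11)(261)(1720) = 1.06×10^-5 A.

1.06×10^-5 A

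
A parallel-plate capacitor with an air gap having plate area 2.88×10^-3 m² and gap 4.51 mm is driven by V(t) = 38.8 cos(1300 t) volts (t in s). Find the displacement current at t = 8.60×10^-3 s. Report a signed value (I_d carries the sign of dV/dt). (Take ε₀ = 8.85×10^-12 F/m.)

C = ε₀A/d = (8.85×10^-12)(2.88×10^-3)/(4.51×10^-3) = 5.651×10^-12 F. dV/dt = V₀ω·−sin(ωt); at ωt = 11.18 rad this factor is 0.9830.
I_d = C dV/dt = (5.651×10^-12)(38.8)(1300)(0.9830) = 2.80×10^-7 A.

2.80×10^-7 A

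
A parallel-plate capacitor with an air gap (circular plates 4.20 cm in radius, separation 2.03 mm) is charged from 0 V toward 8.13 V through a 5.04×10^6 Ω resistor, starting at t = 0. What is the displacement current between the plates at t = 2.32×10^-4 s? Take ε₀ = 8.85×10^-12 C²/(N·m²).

2.40×10^-7 A

C = ε₀A/d = (8.85×10^-12)(5.542×10^-3)/(2.03×10^-3) = 2.416×10^-11 F and τ = RC = 1.218×10^-4 s. I_d in the gap equals the RC charging current.
I_d(t) = (V₀/R) e^(−t/τ) = 1.613×10^-6 · e^(−1.905) = 2.40×10^-7 A.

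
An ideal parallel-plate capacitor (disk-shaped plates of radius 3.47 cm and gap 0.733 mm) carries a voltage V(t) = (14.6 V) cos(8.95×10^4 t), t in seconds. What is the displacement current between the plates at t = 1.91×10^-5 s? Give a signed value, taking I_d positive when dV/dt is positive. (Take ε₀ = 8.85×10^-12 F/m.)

-5.91×10^-5 A

dV/dt = (14.6)(8.95×10^4)·−sin(1.70945) = -1.294×10^6 V/s.
I_d = C dV/dt with C = ε₀A/d = (8.85×10^-12)(3.783×10^-3)/(7.33×10^-4) = 4.567×10^-11 F, so I_d = (4.567×10^-11)(-1.294×10^6) = -5.91×10^-5 A.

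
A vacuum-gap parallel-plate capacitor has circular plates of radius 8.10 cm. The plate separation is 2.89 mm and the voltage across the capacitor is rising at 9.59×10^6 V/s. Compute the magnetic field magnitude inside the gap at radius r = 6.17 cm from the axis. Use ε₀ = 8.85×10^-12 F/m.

1.14×10^-9 T

dE/dt = (dV/dt)/d = 3.318×10^9 V/(m·s); I_d = ε₀(πR²)(dE/dt) = (8.85×10^-12)(0.02061)(3.318×10^9) = 6.052×10^-4 A.
∮B·dl = μ₀ I_d,enc with I_d,enc = I_d r²/R² = 3.512×10^-4 A; so B = μ₀ I_d,enc/(2πr) = 1.14×10^-9 T.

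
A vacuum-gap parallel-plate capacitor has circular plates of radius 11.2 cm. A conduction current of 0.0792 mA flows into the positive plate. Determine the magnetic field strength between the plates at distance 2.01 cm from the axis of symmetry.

No conduction current crosses the gap, so I_d there equals the 7.92×10^-5 A in the leads.
For r < R the Ampère–Maxwell law gives B(2πr) = μ₀ I_d (r²/R²), so B = μ₀ I_d r/(2πR²) = (4π×10^-7)(7.92×10^-5)(0.0201)/(2π·0.112²) = 2.54×10^-11 T.

2.54×10^-11 T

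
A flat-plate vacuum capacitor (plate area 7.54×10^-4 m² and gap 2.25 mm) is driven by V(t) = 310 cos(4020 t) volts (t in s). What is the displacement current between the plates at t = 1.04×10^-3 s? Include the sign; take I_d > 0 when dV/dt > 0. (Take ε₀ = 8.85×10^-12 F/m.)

C = ε₀A/d = (8.85×10^-12)(7.54×10^-4)/(2.25×10^-3) = 2.966×10^-12 F. dV/dt = V₀ω·−sin(ωt); at ωt = 4.1808 rad this factor is 0.8620.
I_d = C dV/dt = (2.966×10^-12)(310)(4020)(0.8620) = 3.19×10^-6 A.

3.19×10^-6 A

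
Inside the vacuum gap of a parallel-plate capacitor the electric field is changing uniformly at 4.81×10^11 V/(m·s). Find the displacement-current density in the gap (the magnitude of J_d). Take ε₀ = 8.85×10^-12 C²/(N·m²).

4.26 A/m²

The displacement-current density is ε₀ ∂E/∂t = (8.85×10^-12)(4.81×10^11) = 4.26 A/m².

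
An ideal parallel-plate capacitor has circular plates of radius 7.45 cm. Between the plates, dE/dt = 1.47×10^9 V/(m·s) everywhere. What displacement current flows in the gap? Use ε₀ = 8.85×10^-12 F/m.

2.27×10^-4 A

The displacement current is ε₀ times dΦ_E/dt = ε₀ A dE/dt = (8.85×10^-12)(0.01744)(1.47×10^9) = 2.27×10^-4 A.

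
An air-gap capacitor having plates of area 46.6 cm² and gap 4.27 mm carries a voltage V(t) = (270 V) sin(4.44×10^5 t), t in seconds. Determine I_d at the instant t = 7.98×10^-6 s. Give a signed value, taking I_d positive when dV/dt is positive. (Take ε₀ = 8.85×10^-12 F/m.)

C = ε₀A/d = (8.85×10^-12)(4.66×10^-3)/(4.27×10^-3) = 9.658×10^-12 F. dV/dt = V₀ω·cos(ωt); at ωt = 3.54312 rad this factor is -0.9205.
I_d = C dV/dt = (9.658×10^-12)(270)(4.44×10^5)(-0.9205) = -1.07×10^-3 A.

-1.07×10^-3 A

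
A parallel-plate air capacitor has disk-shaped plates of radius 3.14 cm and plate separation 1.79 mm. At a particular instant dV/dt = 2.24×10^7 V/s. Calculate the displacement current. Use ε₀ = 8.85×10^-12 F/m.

3.43×10^-4 A

The field between the plates is E = V/d, so dE/dt = (2.24×10^7)/(1.79×10^-3 m) = 1.251×10^10 V/(m·s).
I_d = ε₀ A (dE/dt) = (8.85×10^-12)(3.097×10^-3)(1.251×10^10) = 3.43×10^-4 A.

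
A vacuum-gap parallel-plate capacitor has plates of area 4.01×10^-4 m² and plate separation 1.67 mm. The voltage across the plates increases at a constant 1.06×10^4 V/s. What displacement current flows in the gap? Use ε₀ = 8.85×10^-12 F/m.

C = ε₀A/d = (8.85×10^-12)(4.01×10^-4)/(1.67×10^-3) = 2.125×10^-12 F.
I_d = C dV/dt = (2.125×10^-12)(1.06×10^4) = 2.25×10^-8 A.

2.25×10^-8 A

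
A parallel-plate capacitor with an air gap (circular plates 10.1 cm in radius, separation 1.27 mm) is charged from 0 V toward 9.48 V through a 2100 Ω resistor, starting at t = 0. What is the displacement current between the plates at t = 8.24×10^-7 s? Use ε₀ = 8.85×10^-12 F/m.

7.79×10^-4 A

C = ε₀A/d = (8.85×10^-12)(0.03205)/(1.27×10^-3) = 2.233×10^-10 F and τ = RC = 4.689×10^-7 s. I_d in the gap equals the RC charging current.
I_d(t) = (V₀/R) e^(−t/τ) = 4.514×10^-3 · e^(−1.757) = 7.79×10^-4 A.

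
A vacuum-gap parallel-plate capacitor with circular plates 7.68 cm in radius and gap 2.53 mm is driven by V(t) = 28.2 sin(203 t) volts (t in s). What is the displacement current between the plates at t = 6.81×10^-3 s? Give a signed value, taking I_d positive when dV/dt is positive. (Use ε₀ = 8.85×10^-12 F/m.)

dV/dt = (28.2)(203)·cos(1.38243) = 1072 V/s.
I_d = C dV/dt with C = ε₀A/d = (8.85×10^-12)(0.01853)/(2.53×10^-3) = 6.482×10^-11 F, so I_d = (6.482×10^-11)(1072) = 6.95×10^-8 A.

6.95×10^-8 A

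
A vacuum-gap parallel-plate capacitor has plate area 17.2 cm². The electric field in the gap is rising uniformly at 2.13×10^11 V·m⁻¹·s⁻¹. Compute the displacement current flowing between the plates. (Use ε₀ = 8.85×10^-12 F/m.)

3.24×10^-3 A

The displacement current is ε₀ times dΦ_E/dt = ε₀ A dE/dt = (8.85×10^-12)(1.72×10^-3)(2.13×10^11) = 3.24×10^-3 A.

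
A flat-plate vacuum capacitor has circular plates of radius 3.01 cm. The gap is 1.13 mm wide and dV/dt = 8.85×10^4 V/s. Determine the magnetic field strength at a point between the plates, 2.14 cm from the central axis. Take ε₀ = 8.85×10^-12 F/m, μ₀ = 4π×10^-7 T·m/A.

9.32×10^-12 T

With E = V/d, dE/dt = 7.832×10^7 V/(m·s) and πR² = 2.846×10^-3 m², giving I_d = ε₀ πR² dE/dt = 1.973×10^-6 A.
∮B·dl = μ₀ I_d,enc with I_d,enc = I_d r²/R² = 9.973×10^-7 A; so B = μ₀ I_d,enc/(2πr) = 9.32×10^-12 T.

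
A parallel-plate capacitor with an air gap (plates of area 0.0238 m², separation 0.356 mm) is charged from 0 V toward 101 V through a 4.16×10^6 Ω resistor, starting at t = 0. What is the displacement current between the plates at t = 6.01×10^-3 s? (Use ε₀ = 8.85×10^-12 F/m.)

With C = ε₀A/d = (8.85×10^-12)(0.0238)/(3.56×10^-4) = 5.917×10^-10 F, the time constant is τ = RC = 2.461×10^-3 s, so t/τ = 2.442 and e^(−t/τ) = 0.08699.
I_d = I_cond = (V₀/R) e^(−t/τ) = (2.428×10^-5)(0.08699) = 2.11×10^-6 A.

2.11×10^-6 A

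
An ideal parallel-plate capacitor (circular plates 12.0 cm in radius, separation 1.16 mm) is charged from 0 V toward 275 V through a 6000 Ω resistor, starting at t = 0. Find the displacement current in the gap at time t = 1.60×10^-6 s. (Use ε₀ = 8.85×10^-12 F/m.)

With C = ε₀A/d = (8.85×10^-12)(0.04524)/(1.16×10^-3) = 3.452×10^-10 F, the time constant is τ = RC = 2.071×10^-6 s, so t/τ = 0.7726 and e^(−t/τ) = 0.4618.
I_d = I_cond = (V₀/R) e^(−t/τ) = (0.04583)(0.4618) = 0.0212 A.

0.0212 A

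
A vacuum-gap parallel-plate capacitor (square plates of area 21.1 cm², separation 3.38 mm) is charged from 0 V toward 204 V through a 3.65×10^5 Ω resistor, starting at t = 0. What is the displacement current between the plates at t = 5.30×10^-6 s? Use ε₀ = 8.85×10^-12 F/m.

With C = ε₀A/d = (8.85×10^-12)(2.11×10^-3)/(3.38×10^-3) = 5.525×10^-12 F, the time constant is τ = RC = 2.017×10^-6 s, so t/τ = 2.628 and e^(−t/τ) = 0.07222.
I_d = I_cond = (V₀/R) e^(−t/τ) = (5.589×10^-4)(0.07222) = 4.04×10^-5 A.

4.04×10^-5 A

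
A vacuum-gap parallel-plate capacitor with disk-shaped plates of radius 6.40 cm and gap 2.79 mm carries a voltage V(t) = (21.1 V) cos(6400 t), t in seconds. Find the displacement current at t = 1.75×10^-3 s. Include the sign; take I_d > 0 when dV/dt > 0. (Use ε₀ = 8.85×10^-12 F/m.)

dE/dt = (V₀ω/d)·−sin(ωt) with ωt = 11.2 rad: (21.1)(6400)(0.9792)/(2.79×10^-3) = 4.739×10^7 V/(m·s).
I_d = ε₀ A dE/dt = (8.85×10^-12)(0.01287)(4.739×10^7) = 5.40×10^-6 A.

5.40×10^-6 A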